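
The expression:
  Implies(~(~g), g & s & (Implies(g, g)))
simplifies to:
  s | ~g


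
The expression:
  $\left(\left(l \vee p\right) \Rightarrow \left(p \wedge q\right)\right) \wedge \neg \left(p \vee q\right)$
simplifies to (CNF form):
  $\neg l \wedge \neg p \wedge \neg q$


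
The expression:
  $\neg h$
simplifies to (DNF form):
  $\neg h$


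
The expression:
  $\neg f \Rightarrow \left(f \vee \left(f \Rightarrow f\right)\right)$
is always true.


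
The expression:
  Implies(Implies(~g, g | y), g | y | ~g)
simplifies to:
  True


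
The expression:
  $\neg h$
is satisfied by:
  {h: False}


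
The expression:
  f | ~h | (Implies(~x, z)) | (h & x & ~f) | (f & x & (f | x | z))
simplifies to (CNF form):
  f | x | z | ~h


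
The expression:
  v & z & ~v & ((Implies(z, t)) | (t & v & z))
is never true.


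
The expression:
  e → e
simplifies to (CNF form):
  True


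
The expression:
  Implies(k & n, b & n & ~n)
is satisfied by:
  {k: False, n: False}
  {n: True, k: False}
  {k: True, n: False}


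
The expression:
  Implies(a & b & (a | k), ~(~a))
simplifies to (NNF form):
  True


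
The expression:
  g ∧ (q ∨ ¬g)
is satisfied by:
  {g: True, q: True}


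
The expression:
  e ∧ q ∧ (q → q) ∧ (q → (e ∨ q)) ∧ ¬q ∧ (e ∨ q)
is never true.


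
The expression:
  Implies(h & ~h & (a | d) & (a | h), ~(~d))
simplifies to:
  True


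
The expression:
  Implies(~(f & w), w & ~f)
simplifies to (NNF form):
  w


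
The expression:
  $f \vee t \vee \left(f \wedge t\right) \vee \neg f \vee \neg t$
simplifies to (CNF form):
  $\text{True}$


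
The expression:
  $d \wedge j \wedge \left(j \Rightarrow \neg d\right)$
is never true.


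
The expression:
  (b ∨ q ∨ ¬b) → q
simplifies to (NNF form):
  q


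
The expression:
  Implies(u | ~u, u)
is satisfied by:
  {u: True}


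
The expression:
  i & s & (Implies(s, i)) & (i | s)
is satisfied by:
  {i: True, s: True}


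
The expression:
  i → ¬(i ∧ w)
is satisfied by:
  {w: False, i: False}
  {i: True, w: False}
  {w: True, i: False}


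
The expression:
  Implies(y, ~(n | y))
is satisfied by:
  {y: False}


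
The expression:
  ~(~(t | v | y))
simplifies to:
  t | v | y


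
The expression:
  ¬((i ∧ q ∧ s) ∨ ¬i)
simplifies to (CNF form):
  i ∧ (¬q ∨ ¬s)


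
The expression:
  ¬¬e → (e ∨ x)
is always true.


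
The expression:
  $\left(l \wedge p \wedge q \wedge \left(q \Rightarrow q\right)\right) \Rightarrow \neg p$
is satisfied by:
  {l: False, q: False, p: False}
  {p: True, l: False, q: False}
  {q: True, l: False, p: False}
  {p: True, q: True, l: False}
  {l: True, p: False, q: False}
  {p: True, l: True, q: False}
  {q: True, l: True, p: False}


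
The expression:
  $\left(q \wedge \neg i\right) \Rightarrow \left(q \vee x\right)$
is always true.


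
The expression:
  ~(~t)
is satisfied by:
  {t: True}


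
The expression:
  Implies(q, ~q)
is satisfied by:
  {q: False}


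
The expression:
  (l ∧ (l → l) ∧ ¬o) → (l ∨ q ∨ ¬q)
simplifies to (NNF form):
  True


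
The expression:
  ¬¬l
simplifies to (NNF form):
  l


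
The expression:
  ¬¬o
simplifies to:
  o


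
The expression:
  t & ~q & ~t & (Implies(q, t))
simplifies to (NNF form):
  False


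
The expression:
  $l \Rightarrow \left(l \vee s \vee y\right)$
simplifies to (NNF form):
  $\text{True}$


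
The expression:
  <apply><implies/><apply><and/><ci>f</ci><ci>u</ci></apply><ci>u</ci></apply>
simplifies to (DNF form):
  <true/>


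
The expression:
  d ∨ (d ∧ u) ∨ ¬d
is always true.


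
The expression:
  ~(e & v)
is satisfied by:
  {v: False, e: False}
  {e: True, v: False}
  {v: True, e: False}


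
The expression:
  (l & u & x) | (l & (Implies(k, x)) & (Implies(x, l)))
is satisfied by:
  {x: True, l: True, k: False}
  {l: True, k: False, x: False}
  {x: True, k: True, l: True}


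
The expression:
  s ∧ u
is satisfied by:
  {u: True, s: True}


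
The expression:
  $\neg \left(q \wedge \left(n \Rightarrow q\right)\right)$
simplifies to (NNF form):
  $\neg q$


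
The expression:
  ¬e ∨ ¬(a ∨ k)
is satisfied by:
  {k: False, e: False, a: False}
  {a: True, k: False, e: False}
  {k: True, a: False, e: False}
  {a: True, k: True, e: False}
  {e: True, a: False, k: False}


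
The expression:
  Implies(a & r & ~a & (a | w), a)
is always true.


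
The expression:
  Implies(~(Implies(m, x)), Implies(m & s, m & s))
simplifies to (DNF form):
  True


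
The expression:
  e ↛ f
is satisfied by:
  {e: True, f: False}


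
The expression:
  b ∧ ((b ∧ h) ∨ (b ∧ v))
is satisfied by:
  {b: True, v: True, h: True}
  {b: True, v: True, h: False}
  {b: True, h: True, v: False}


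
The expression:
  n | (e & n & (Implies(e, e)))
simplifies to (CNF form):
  n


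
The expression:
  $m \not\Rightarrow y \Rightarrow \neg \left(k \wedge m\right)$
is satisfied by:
  {y: True, k: False, m: False}
  {k: False, m: False, y: False}
  {y: True, m: True, k: False}
  {m: True, k: False, y: False}
  {y: True, k: True, m: False}
  {k: True, y: False, m: False}
  {y: True, m: True, k: True}


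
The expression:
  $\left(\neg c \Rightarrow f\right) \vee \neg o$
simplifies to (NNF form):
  $c \vee f \vee \neg o$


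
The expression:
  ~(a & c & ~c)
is always true.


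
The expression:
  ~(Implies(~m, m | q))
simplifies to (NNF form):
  ~m & ~q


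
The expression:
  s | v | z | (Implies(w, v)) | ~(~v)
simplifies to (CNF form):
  s | v | z | ~w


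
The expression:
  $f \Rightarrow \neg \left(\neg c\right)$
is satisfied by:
  {c: True, f: False}
  {f: False, c: False}
  {f: True, c: True}


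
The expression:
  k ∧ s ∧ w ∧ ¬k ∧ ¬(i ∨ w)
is never true.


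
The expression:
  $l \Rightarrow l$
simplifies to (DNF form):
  $\text{True}$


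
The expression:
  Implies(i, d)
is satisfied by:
  {d: True, i: False}
  {i: False, d: False}
  {i: True, d: True}


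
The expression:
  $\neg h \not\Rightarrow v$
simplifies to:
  $\neg h \wedge \neg v$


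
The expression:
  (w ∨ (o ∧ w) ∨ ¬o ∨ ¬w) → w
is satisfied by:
  {w: True}


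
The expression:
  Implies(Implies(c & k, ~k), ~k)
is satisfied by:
  {c: True, k: False}
  {k: False, c: False}
  {k: True, c: True}


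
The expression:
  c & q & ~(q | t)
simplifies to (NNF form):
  False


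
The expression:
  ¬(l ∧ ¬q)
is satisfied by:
  {q: True, l: False}
  {l: False, q: False}
  {l: True, q: True}


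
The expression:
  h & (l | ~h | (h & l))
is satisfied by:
  {h: True, l: True}


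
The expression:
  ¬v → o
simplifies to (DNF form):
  o ∨ v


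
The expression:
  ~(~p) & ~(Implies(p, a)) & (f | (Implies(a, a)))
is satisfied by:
  {p: True, a: False}


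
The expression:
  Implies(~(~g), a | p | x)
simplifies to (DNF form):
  a | p | x | ~g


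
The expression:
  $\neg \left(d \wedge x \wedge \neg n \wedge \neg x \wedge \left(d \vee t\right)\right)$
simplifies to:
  $\text{True}$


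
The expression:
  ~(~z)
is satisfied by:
  {z: True}


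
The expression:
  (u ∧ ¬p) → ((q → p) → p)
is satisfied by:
  {q: True, p: True, u: False}
  {q: True, u: False, p: False}
  {p: True, u: False, q: False}
  {p: False, u: False, q: False}
  {q: True, p: True, u: True}
  {q: True, u: True, p: False}
  {p: True, u: True, q: False}


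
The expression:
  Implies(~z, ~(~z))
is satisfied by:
  {z: True}


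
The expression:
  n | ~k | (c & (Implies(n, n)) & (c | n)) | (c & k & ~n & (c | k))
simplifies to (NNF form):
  c | n | ~k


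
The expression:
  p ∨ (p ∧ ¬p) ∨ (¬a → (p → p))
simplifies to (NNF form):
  True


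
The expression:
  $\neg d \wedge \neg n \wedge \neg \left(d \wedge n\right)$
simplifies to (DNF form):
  $\neg d \wedge \neg n$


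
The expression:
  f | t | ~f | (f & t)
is always true.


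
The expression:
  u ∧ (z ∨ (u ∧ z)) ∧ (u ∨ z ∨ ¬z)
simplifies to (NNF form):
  u ∧ z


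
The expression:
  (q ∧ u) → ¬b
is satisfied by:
  {u: False, q: False, b: False}
  {b: True, u: False, q: False}
  {q: True, u: False, b: False}
  {b: True, q: True, u: False}
  {u: True, b: False, q: False}
  {b: True, u: True, q: False}
  {q: True, u: True, b: False}


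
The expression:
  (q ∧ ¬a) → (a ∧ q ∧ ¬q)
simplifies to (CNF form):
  a ∨ ¬q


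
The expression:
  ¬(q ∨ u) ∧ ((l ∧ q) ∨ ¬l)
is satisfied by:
  {q: False, u: False, l: False}


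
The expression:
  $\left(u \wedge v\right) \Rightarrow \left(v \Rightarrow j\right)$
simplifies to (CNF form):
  $j \vee \neg u \vee \neg v$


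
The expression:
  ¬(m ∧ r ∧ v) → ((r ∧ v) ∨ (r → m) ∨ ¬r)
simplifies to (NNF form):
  m ∨ v ∨ ¬r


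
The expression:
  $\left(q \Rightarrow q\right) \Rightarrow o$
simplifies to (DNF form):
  $o$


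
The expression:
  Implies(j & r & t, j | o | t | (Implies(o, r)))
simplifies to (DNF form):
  True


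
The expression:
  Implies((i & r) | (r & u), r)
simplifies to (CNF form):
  True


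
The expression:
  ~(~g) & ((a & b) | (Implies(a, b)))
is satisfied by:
  {b: True, g: True, a: False}
  {g: True, a: False, b: False}
  {b: True, a: True, g: True}


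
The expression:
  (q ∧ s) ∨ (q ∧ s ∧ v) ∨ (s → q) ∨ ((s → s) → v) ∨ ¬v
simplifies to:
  True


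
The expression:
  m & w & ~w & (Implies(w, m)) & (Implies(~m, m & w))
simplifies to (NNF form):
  False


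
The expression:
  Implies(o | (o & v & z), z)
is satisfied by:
  {z: True, o: False}
  {o: False, z: False}
  {o: True, z: True}


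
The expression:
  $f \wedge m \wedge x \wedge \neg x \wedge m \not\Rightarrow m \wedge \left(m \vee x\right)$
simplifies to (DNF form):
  $\text{False}$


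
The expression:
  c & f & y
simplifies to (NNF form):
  c & f & y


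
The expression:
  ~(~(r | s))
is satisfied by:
  {r: True, s: True}
  {r: True, s: False}
  {s: True, r: False}


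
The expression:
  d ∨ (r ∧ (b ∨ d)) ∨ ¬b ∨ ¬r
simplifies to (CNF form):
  True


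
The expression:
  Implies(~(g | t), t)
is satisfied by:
  {t: True, g: True}
  {t: True, g: False}
  {g: True, t: False}


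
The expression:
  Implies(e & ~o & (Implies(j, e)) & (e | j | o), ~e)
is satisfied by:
  {o: True, e: False}
  {e: False, o: False}
  {e: True, o: True}


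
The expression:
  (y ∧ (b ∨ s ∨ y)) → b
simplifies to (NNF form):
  b ∨ ¬y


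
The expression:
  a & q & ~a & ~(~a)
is never true.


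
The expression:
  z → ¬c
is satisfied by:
  {c: False, z: False}
  {z: True, c: False}
  {c: True, z: False}


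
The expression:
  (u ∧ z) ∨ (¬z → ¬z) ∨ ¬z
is always true.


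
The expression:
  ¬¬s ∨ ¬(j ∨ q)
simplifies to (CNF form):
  (s ∨ ¬j) ∧ (s ∨ ¬q)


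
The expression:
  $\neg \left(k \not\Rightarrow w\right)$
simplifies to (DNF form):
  $w \vee \neg k$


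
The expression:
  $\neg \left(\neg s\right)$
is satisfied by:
  {s: True}


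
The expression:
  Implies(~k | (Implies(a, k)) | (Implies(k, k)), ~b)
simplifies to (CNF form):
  ~b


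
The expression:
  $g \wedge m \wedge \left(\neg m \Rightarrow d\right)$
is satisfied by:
  {m: True, g: True}


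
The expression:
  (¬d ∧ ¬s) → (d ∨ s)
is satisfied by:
  {d: True, s: True}
  {d: True, s: False}
  {s: True, d: False}


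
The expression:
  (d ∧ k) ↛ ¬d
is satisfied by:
  {d: True, k: True}


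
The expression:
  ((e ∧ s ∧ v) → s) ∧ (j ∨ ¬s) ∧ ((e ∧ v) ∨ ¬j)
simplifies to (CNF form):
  (e ∨ ¬j) ∧ (j ∨ ¬s) ∧ (v ∨ ¬j)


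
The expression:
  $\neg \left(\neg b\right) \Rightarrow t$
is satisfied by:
  {t: True, b: False}
  {b: False, t: False}
  {b: True, t: True}


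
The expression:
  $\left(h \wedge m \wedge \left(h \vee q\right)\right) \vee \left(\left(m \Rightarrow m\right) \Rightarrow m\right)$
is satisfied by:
  {m: True}


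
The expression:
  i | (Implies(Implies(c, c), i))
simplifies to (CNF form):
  i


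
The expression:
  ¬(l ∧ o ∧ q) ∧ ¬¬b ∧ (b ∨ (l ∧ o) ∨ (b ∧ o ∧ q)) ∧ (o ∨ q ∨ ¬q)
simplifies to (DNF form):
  (b ∧ ¬l) ∨ (b ∧ ¬o) ∨ (b ∧ ¬q)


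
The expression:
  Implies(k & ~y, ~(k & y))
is always true.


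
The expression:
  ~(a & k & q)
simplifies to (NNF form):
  ~a | ~k | ~q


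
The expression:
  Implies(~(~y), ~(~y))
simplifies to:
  True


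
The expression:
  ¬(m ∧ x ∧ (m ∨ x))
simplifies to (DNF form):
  ¬m ∨ ¬x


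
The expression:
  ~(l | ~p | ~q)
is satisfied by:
  {p: True, q: True, l: False}


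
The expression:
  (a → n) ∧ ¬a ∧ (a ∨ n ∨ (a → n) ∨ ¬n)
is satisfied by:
  {a: False}


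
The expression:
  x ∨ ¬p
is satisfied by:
  {x: True, p: False}
  {p: False, x: False}
  {p: True, x: True}


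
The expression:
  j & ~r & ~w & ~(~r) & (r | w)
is never true.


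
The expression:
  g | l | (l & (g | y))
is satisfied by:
  {l: True, g: True}
  {l: True, g: False}
  {g: True, l: False}


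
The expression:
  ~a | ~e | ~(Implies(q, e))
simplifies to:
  ~a | ~e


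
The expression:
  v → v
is always true.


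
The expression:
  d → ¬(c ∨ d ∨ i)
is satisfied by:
  {d: False}


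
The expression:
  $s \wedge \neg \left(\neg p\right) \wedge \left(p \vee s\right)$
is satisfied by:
  {p: True, s: True}


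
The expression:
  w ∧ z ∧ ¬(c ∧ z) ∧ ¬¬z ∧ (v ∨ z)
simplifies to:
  w ∧ z ∧ ¬c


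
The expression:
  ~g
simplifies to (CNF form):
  ~g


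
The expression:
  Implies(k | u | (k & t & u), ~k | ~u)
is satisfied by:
  {u: False, k: False}
  {k: True, u: False}
  {u: True, k: False}


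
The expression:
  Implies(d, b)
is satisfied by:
  {b: True, d: False}
  {d: False, b: False}
  {d: True, b: True}


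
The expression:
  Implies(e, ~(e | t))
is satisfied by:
  {e: False}


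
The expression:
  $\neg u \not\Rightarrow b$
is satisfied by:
  {u: False, b: False}


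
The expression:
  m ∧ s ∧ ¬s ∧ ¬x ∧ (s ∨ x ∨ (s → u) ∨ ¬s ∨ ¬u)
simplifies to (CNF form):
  False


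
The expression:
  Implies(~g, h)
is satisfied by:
  {g: True, h: True}
  {g: True, h: False}
  {h: True, g: False}


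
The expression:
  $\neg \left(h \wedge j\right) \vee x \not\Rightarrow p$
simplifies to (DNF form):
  $\left(x \wedge \neg p\right) \vee \neg h \vee \neg j$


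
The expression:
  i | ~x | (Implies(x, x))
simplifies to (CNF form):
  True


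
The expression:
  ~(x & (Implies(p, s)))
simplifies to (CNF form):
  (p | ~x) & (~s | ~x)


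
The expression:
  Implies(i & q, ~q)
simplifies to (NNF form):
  ~i | ~q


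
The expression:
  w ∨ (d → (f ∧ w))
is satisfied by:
  {w: True, d: False}
  {d: False, w: False}
  {d: True, w: True}


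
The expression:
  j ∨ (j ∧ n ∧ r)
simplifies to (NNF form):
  j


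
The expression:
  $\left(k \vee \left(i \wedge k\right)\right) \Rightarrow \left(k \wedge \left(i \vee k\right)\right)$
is always true.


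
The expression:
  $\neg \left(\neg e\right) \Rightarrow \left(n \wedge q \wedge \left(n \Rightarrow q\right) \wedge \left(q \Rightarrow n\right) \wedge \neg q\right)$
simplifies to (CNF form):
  $\neg e$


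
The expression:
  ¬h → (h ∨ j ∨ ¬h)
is always true.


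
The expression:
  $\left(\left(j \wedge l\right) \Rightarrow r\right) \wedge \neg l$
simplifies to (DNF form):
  $\neg l$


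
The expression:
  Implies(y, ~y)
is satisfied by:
  {y: False}


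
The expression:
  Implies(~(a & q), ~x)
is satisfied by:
  {q: True, a: True, x: False}
  {q: True, a: False, x: False}
  {a: True, q: False, x: False}
  {q: False, a: False, x: False}
  {x: True, q: True, a: True}


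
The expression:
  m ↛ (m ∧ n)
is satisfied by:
  {m: True, n: False}


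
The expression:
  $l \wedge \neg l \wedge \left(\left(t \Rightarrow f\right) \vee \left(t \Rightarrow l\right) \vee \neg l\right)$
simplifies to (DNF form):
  $\text{False}$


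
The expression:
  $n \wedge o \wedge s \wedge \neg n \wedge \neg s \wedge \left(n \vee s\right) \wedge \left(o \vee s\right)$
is never true.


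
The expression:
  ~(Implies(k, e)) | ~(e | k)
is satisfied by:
  {e: False}


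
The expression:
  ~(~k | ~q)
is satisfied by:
  {q: True, k: True}


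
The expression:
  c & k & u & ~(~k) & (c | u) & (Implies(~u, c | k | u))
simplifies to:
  c & k & u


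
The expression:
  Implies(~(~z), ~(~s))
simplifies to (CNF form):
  s | ~z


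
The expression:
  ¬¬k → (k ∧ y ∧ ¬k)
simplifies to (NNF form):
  ¬k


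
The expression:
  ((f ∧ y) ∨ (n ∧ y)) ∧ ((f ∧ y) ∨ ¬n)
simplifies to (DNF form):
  f ∧ y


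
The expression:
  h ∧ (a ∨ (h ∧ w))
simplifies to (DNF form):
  (a ∧ h) ∨ (h ∧ w)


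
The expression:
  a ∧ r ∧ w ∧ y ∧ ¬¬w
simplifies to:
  a ∧ r ∧ w ∧ y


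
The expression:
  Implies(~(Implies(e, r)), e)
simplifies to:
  True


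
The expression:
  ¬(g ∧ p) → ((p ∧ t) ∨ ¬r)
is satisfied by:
  {g: True, p: True, t: True, r: False}
  {g: True, p: True, t: False, r: False}
  {p: True, t: True, g: False, r: False}
  {p: True, g: False, t: False, r: False}
  {g: True, t: True, p: False, r: False}
  {g: True, t: False, p: False, r: False}
  {t: True, g: False, p: False, r: False}
  {t: False, g: False, p: False, r: False}
  {r: True, g: True, p: True, t: True}
  {r: True, g: True, p: True, t: False}
  {r: True, p: True, t: True, g: False}


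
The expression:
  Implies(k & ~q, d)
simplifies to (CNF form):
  d | q | ~k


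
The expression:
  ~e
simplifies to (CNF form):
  ~e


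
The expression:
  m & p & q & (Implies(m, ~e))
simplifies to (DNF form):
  m & p & q & ~e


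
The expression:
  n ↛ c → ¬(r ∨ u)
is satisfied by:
  {c: True, u: False, n: False, r: False}
  {r: True, c: True, u: False, n: False}
  {c: True, u: True, r: False, n: False}
  {r: True, c: True, u: True, n: False}
  {r: False, u: False, c: False, n: False}
  {r: True, u: False, c: False, n: False}
  {u: True, r: False, c: False, n: False}
  {r: True, u: True, c: False, n: False}
  {n: True, c: True, r: False, u: False}
  {n: True, r: True, c: True, u: False}
  {n: True, c: True, u: True, r: False}
  {n: True, r: True, c: True, u: True}
  {n: True, r: False, u: False, c: False}


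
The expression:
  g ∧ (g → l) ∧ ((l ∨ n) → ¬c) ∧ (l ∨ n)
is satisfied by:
  {g: True, l: True, c: False}


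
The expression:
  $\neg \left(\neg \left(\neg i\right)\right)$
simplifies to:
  $\neg i$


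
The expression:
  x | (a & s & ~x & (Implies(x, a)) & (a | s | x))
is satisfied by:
  {a: True, x: True, s: True}
  {a: True, x: True, s: False}
  {x: True, s: True, a: False}
  {x: True, s: False, a: False}
  {a: True, s: True, x: False}


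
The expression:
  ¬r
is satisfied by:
  {r: False}


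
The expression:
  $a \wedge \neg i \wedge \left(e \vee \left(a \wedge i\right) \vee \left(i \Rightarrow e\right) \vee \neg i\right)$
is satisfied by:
  {a: True, i: False}


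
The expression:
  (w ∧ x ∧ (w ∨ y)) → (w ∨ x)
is always true.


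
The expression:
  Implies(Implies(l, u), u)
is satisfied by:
  {l: True, u: True}
  {l: True, u: False}
  {u: True, l: False}


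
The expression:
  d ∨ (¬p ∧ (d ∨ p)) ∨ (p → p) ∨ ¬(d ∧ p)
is always true.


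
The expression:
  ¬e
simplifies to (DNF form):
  ¬e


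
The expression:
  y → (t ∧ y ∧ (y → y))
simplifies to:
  t ∨ ¬y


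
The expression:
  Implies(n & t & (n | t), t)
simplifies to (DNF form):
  True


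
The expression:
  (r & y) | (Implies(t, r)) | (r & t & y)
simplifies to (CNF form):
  r | ~t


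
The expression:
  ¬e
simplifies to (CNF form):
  ¬e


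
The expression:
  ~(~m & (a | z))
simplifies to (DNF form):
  m | (~a & ~z)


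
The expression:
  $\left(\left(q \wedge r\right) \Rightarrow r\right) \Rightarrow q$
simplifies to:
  $q$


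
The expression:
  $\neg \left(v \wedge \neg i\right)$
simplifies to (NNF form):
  $i \vee \neg v$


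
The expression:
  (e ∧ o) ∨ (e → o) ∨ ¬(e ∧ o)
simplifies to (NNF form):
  True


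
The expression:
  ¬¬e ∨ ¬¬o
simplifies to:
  e ∨ o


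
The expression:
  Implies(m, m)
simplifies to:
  True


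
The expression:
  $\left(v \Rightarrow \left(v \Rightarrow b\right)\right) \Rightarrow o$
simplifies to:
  $o \vee \left(v \wedge \neg b\right)$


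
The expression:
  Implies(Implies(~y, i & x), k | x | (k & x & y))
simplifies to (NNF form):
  k | x | ~y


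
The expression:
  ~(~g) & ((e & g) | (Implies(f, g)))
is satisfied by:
  {g: True}


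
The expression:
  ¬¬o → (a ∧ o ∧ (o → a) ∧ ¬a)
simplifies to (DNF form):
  ¬o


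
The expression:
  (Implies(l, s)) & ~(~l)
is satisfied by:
  {s: True, l: True}


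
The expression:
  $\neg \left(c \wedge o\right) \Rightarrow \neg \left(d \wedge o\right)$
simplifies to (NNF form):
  $c \vee \neg d \vee \neg o$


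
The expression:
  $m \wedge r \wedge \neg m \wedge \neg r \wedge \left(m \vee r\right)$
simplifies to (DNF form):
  $\text{False}$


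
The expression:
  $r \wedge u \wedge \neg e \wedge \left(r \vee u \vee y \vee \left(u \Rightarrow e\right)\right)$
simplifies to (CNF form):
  $r \wedge u \wedge \neg e$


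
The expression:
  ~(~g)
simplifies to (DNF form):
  g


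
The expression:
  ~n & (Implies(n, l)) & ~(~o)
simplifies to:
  o & ~n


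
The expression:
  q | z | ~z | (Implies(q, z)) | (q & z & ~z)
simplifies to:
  True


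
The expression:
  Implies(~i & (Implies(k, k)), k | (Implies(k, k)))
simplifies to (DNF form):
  True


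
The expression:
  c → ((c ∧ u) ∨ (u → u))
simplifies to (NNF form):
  True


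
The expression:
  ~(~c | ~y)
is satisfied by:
  {c: True, y: True}


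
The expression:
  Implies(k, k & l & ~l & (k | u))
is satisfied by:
  {k: False}


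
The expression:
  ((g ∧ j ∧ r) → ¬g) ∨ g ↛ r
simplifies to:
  ¬g ∨ ¬j ∨ ¬r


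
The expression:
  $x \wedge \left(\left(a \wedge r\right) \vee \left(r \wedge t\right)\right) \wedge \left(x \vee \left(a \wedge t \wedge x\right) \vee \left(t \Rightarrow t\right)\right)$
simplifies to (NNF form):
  $r \wedge x \wedge \left(a \vee t\right)$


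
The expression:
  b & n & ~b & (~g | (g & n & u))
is never true.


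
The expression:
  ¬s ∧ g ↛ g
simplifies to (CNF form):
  False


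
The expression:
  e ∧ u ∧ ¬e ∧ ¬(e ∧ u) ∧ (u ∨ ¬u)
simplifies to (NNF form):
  False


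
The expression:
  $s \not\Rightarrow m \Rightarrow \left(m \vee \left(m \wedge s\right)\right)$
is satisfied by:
  {m: True, s: False}
  {s: False, m: False}
  {s: True, m: True}


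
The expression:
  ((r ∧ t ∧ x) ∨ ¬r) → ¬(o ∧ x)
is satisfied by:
  {r: True, o: False, x: False, t: False}
  {r: False, o: False, x: False, t: False}
  {t: True, r: True, o: False, x: False}
  {t: True, r: False, o: False, x: False}
  {x: True, r: True, o: False, t: False}
  {x: True, r: False, o: False, t: False}
  {x: True, t: True, r: True, o: False}
  {x: True, t: True, r: False, o: False}
  {o: True, r: True, t: False, x: False}
  {o: True, r: False, t: False, x: False}
  {t: True, o: True, r: True, x: False}
  {t: True, o: True, r: False, x: False}
  {x: True, o: True, r: True, t: False}


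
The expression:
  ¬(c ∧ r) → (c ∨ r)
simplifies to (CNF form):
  c ∨ r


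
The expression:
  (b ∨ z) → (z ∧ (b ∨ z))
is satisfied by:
  {z: True, b: False}
  {b: False, z: False}
  {b: True, z: True}


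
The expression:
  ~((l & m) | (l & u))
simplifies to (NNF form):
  ~l | (~m & ~u)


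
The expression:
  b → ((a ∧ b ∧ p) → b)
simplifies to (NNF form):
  True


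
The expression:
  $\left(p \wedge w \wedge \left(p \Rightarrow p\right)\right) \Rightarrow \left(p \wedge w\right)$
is always true.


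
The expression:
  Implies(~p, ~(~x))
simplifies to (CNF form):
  p | x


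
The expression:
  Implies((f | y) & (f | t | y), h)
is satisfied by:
  {h: True, f: False, y: False}
  {y: True, h: True, f: False}
  {h: True, f: True, y: False}
  {y: True, h: True, f: True}
  {y: False, f: False, h: False}


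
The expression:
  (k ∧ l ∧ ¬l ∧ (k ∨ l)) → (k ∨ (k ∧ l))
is always true.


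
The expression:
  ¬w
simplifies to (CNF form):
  ¬w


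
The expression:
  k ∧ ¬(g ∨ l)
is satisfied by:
  {k: True, g: False, l: False}


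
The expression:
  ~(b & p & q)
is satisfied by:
  {p: False, q: False, b: False}
  {b: True, p: False, q: False}
  {q: True, p: False, b: False}
  {b: True, q: True, p: False}
  {p: True, b: False, q: False}
  {b: True, p: True, q: False}
  {q: True, p: True, b: False}


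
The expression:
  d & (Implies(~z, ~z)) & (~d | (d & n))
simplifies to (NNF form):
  d & n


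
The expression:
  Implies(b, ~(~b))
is always true.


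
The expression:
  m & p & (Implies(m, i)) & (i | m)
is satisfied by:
  {m: True, p: True, i: True}


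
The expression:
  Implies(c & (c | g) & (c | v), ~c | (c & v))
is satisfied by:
  {v: True, c: False}
  {c: False, v: False}
  {c: True, v: True}


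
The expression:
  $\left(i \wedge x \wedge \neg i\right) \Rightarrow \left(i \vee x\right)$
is always true.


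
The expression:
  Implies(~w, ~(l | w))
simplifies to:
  w | ~l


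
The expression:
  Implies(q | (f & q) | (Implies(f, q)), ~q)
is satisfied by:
  {q: False}


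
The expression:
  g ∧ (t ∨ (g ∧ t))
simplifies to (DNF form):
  g ∧ t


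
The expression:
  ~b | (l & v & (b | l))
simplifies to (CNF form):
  (l | ~b) & (v | ~b)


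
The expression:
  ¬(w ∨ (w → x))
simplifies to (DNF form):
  False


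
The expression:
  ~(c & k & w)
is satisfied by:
  {w: False, k: False, c: False}
  {c: True, w: False, k: False}
  {k: True, w: False, c: False}
  {c: True, k: True, w: False}
  {w: True, c: False, k: False}
  {c: True, w: True, k: False}
  {k: True, w: True, c: False}


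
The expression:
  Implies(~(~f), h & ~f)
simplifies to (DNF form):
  ~f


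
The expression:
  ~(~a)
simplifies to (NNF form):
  a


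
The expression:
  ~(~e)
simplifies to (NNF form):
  e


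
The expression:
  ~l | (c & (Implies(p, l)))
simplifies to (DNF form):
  c | ~l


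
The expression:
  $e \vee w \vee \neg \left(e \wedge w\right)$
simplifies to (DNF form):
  $\text{True}$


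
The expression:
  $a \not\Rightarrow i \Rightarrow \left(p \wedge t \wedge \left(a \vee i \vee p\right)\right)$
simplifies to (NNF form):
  $i \vee \left(p \wedge t\right) \vee \neg a$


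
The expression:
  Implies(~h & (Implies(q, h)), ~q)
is always true.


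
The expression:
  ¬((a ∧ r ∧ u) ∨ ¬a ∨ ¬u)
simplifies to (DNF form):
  a ∧ u ∧ ¬r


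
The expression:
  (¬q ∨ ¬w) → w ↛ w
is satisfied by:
  {w: True, q: True}


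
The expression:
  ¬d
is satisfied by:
  {d: False}


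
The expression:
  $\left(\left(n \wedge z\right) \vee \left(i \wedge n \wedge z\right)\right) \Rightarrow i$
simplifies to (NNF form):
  $i \vee \neg n \vee \neg z$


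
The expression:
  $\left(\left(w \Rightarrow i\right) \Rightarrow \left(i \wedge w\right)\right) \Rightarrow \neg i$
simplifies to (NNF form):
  $\neg i \vee \neg w$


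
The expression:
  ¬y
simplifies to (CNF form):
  ¬y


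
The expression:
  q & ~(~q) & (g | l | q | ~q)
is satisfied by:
  {q: True}


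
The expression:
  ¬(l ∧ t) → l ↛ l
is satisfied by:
  {t: True, l: True}


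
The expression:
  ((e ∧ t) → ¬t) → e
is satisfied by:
  {e: True}


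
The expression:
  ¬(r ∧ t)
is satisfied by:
  {t: False, r: False}
  {r: True, t: False}
  {t: True, r: False}


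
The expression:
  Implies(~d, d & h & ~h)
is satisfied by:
  {d: True}


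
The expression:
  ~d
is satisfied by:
  {d: False}


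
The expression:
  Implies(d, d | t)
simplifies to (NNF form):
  True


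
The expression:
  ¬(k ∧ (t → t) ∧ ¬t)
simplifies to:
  t ∨ ¬k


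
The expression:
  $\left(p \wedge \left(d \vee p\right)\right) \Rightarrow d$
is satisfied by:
  {d: True, p: False}
  {p: False, d: False}
  {p: True, d: True}


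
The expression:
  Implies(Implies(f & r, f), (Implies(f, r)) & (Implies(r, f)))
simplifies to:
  (f & r) | (~f & ~r)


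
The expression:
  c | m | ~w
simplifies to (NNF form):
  c | m | ~w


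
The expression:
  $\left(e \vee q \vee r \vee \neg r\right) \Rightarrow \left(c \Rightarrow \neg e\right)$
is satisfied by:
  {c: False, e: False}
  {e: True, c: False}
  {c: True, e: False}


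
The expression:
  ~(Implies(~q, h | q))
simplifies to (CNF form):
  ~h & ~q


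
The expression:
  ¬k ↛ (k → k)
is never true.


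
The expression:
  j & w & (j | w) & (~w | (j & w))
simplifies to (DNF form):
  j & w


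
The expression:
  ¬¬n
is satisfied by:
  {n: True}


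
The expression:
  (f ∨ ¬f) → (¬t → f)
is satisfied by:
  {t: True, f: True}
  {t: True, f: False}
  {f: True, t: False}


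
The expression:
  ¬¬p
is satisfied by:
  {p: True}


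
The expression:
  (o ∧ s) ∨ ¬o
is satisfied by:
  {s: True, o: False}
  {o: False, s: False}
  {o: True, s: True}


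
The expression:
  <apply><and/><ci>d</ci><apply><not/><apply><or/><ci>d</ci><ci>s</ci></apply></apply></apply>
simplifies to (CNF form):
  <false/>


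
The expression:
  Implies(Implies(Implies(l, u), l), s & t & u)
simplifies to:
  ~l | (s & t & u)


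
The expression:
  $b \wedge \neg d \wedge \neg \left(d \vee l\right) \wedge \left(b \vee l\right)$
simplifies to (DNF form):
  $b \wedge \neg d \wedge \neg l$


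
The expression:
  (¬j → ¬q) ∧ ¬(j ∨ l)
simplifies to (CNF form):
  ¬j ∧ ¬l ∧ ¬q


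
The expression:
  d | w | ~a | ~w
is always true.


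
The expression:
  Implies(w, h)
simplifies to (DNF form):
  h | ~w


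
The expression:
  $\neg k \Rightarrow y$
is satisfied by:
  {y: True, k: True}
  {y: True, k: False}
  {k: True, y: False}


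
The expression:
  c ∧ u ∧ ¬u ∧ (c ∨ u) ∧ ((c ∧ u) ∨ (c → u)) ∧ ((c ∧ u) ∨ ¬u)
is never true.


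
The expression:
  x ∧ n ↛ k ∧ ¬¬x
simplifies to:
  n ∧ x ∧ ¬k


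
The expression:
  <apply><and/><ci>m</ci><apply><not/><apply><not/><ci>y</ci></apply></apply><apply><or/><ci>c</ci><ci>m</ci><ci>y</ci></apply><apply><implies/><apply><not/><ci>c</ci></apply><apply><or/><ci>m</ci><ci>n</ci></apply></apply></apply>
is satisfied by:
  {m: True, y: True}


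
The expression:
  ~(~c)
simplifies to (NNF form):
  c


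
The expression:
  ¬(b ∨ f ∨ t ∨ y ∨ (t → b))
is never true.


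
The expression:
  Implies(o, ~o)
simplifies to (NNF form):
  ~o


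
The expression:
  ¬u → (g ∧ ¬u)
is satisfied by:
  {g: True, u: True}
  {g: True, u: False}
  {u: True, g: False}


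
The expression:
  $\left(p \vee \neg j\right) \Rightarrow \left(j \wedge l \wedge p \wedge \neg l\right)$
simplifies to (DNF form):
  $j \wedge \neg p$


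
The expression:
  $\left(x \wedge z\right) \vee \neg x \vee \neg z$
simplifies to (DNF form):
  $\text{True}$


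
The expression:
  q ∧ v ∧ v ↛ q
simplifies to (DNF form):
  False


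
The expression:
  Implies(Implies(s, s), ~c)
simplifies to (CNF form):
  ~c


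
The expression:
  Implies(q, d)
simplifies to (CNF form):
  d | ~q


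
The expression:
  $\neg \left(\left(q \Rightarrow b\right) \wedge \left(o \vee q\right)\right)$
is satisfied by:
  {q: False, o: False, b: False}
  {b: True, q: False, o: False}
  {q: True, b: False, o: False}
  {o: True, q: True, b: False}


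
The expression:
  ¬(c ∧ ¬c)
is always true.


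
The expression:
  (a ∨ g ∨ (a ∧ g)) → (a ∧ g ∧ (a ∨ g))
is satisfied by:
  {a: False, g: False}
  {g: True, a: True}


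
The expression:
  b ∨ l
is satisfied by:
  {b: True, l: True}
  {b: True, l: False}
  {l: True, b: False}


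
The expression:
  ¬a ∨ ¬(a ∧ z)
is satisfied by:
  {z: False, a: False}
  {a: True, z: False}
  {z: True, a: False}


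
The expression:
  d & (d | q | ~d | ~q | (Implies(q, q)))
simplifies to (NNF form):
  d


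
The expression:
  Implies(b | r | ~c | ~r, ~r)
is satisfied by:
  {r: False}


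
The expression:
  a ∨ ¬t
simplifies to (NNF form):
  a ∨ ¬t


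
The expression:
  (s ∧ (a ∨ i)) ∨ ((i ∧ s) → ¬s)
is always true.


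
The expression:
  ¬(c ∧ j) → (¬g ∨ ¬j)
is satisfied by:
  {c: True, g: False, j: False}
  {g: False, j: False, c: False}
  {j: True, c: True, g: False}
  {j: True, g: False, c: False}
  {c: True, g: True, j: False}
  {g: True, c: False, j: False}
  {j: True, g: True, c: True}


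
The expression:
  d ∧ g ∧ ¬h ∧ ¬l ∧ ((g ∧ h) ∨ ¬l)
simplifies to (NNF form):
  d ∧ g ∧ ¬h ∧ ¬l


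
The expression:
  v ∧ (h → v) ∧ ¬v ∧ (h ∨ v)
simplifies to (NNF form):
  False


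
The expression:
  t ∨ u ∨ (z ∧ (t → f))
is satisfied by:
  {t: True, z: True, u: True}
  {t: True, z: True, u: False}
  {t: True, u: True, z: False}
  {t: True, u: False, z: False}
  {z: True, u: True, t: False}
  {z: True, u: False, t: False}
  {u: True, z: False, t: False}


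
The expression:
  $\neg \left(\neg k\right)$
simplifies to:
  $k$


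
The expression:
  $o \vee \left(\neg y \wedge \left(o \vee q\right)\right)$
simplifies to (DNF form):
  $o \vee \left(q \wedge \neg y\right)$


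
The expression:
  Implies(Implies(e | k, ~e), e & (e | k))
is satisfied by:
  {e: True}


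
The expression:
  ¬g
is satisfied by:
  {g: False}


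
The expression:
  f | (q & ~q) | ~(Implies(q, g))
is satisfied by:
  {f: True, q: True, g: False}
  {f: True, q: False, g: False}
  {f: True, g: True, q: True}
  {f: True, g: True, q: False}
  {q: True, g: False, f: False}


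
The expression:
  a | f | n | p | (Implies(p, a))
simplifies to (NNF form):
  True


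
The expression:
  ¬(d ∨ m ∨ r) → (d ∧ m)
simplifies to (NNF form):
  d ∨ m ∨ r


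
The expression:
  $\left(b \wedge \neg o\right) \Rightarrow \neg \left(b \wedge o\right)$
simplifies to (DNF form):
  $\text{True}$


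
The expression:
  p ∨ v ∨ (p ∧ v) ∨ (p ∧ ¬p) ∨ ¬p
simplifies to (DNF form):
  True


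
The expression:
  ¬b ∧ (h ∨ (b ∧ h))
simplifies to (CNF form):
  h ∧ ¬b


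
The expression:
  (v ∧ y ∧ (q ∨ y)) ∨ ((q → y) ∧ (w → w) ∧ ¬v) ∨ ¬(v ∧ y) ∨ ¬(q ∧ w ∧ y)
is always true.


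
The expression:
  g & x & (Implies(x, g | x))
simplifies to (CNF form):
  g & x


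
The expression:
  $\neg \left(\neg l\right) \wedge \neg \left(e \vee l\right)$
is never true.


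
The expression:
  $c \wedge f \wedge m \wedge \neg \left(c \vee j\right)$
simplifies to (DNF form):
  $\text{False}$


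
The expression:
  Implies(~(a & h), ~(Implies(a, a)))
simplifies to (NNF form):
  a & h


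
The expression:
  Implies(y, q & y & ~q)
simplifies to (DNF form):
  ~y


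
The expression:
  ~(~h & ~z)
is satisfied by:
  {z: True, h: True}
  {z: True, h: False}
  {h: True, z: False}


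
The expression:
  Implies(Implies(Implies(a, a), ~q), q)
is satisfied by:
  {q: True}


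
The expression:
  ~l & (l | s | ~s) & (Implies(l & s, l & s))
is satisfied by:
  {l: False}


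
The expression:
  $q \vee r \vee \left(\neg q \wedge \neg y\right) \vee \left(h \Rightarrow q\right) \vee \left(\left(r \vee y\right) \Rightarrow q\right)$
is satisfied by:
  {r: True, q: True, h: False, y: False}
  {r: True, h: False, q: False, y: False}
  {q: True, r: False, h: False, y: False}
  {r: False, h: False, q: False, y: False}
  {y: True, r: True, q: True, h: False}
  {y: True, r: True, h: False, q: False}
  {y: True, q: True, r: False, h: False}
  {y: True, r: False, h: False, q: False}
  {r: True, h: True, q: True, y: False}
  {r: True, h: True, y: False, q: False}
  {h: True, q: True, y: False, r: False}
  {h: True, y: False, q: False, r: False}
  {r: True, h: True, y: True, q: True}
  {r: True, h: True, y: True, q: False}
  {h: True, y: True, q: True, r: False}


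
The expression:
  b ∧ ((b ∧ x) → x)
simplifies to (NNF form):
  b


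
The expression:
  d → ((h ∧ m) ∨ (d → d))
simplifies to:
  True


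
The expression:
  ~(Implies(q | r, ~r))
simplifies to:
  r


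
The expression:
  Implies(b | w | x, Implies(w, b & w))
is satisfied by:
  {b: True, w: False}
  {w: False, b: False}
  {w: True, b: True}


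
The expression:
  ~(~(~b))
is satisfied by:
  {b: False}


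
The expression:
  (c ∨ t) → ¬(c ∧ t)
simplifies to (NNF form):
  ¬c ∨ ¬t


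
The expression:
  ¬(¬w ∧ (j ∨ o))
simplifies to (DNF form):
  w ∨ (¬j ∧ ¬o)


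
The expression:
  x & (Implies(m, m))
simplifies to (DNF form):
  x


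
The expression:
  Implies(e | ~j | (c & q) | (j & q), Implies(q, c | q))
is always true.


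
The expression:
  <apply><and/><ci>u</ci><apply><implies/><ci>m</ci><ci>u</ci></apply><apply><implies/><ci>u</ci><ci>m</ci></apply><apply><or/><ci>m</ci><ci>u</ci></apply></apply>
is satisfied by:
  {m: True, u: True}


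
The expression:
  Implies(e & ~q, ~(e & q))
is always true.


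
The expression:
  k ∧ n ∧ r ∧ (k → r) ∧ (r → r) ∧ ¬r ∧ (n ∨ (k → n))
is never true.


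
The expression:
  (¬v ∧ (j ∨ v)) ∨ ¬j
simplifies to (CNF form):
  ¬j ∨ ¬v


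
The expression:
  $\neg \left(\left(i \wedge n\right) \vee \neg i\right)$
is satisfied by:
  {i: True, n: False}


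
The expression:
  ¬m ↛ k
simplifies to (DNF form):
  k ∨ ¬m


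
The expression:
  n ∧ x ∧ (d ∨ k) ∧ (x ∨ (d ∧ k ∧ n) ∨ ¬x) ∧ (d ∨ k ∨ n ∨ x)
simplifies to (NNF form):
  n ∧ x ∧ (d ∨ k)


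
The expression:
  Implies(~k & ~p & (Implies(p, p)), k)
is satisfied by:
  {k: True, p: True}
  {k: True, p: False}
  {p: True, k: False}
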